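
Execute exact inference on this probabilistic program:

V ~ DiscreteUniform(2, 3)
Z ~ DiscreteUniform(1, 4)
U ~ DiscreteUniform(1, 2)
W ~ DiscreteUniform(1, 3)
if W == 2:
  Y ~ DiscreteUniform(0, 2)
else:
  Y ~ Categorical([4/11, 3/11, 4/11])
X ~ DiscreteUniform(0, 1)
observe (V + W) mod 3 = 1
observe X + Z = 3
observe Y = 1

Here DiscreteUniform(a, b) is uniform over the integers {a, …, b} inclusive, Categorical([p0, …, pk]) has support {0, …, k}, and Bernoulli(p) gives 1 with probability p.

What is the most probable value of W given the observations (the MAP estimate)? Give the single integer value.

Enumerate traces; 8 have nonzero weight after conditioning:
  (V=2, Z=2, U=1, W=2, Y=1, X=1) weight 1/288
  (V=2, Z=2, U=2, W=2, Y=1, X=1) weight 1/288
  (V=2, Z=3, U=1, W=2, Y=1, X=0) weight 1/288
  (V=2, Z=3, U=2, W=2, Y=1, X=0) weight 1/288
  (V=3, Z=2, U=1, W=1, Y=1, X=1) weight 1/352
  (V=3, Z=2, U=2, W=1, Y=1, X=1) weight 1/352
  (V=3, Z=3, U=1, W=1, Y=1, X=0) weight 1/352
  (V=3, Z=3, U=2, W=1, Y=1, X=0) weight 1/352
Group by W:
  weight(W=1) = 1/88
  weight(W=2) = 1/72
Total weight = 1/88 + 1/72 = 5/198
P(W=1 | obs) = 1/88 / 5/198 = 9/20
P(W=2 | obs) = 1/72 / 5/198 = 11/20
argmax = 2

argmax_v P(W = v | obs) = 2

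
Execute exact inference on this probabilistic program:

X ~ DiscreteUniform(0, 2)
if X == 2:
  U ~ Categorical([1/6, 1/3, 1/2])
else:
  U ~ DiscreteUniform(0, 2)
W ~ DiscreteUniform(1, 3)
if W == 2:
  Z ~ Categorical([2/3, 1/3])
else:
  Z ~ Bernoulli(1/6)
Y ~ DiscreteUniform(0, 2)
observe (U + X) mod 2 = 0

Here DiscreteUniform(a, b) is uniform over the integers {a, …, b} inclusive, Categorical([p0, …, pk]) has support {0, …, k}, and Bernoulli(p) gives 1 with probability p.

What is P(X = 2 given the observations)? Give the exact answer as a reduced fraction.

Enumerate traces; 90 have nonzero weight after conditioning:
  (X=0, U=0, W=1, Z=0, Y=0) weight 5/486
  (X=0, U=0, W=1, Z=0, Y=1) weight 5/486
  (X=0, U=0, W=1, Z=0, Y=2) weight 5/486
  (X=0, U=0, W=1, Z=1, Y=0) weight 1/486
  (X=0, U=0, W=1, Z=1, Y=1) weight 1/486
  (X=0, U=0, W=1, Z=1, Y=2) weight 1/486
  (X=0, U=0, W=2, Z=0, Y=0) weight 2/243
  (X=0, U=0, W=2, Z=0, Y=1) weight 2/243
  (X=1, U=1, W=1, Z=0, Y=0) weight 5/486
  (X=2, U=0, W=1, Z=0, Y=0) weight 5/972
  … 80 more
Group by X:
  weight(X=0) = 2/9
  weight(X=1) = 1/9
  weight(X=2) = 2/9
Total weight = 2/9 + 1/9 + 2/9 = 5/9
P(X=0 | obs) = 2/9 / 5/9 = 2/5
P(X=1 | obs) = 1/9 / 5/9 = 1/5
P(X=2 | obs) = 2/9 / 5/9 = 2/5

P(X = 2 | obs) = 2/5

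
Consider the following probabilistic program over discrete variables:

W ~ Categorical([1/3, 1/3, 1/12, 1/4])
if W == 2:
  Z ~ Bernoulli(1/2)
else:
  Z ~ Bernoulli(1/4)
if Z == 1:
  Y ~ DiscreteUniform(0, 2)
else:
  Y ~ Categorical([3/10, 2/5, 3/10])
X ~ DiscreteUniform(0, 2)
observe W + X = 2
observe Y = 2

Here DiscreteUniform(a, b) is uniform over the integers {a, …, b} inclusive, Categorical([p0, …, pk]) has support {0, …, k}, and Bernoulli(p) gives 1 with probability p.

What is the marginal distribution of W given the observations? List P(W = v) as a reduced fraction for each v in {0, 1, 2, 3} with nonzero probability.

Enumerate traces; 6 have nonzero weight after conditioning:
  (W=0, Z=0, Y=2, X=2) weight 1/40
  (W=0, Z=1, Y=2, X=2) weight 1/108
  (W=1, Z=0, Y=2, X=1) weight 1/40
  (W=1, Z=1, Y=2, X=1) weight 1/108
  (W=2, Z=0, Y=2, X=0) weight 1/240
  (W=2, Z=1, Y=2, X=0) weight 1/216
Group by W:
  weight(W=0) = 37/1080
  weight(W=1) = 37/1080
  weight(W=2) = 19/2160
Total weight = 37/1080 + 37/1080 + 19/2160 = 167/2160
P(W=0 | obs) = 37/1080 / 167/2160 = 74/167
P(W=1 | obs) = 37/1080 / 167/2160 = 74/167
P(W=2 | obs) = 19/2160 / 167/2160 = 19/167

P(W=0) = 74/167, P(W=1) = 74/167, P(W=2) = 19/167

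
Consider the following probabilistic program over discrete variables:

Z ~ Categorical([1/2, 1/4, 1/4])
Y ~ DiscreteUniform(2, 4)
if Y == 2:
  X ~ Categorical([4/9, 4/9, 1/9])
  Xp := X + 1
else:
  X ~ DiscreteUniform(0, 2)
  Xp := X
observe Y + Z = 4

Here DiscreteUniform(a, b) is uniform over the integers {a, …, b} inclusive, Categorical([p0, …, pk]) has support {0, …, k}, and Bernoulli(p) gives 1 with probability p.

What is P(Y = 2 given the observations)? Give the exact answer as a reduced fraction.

Enumerate traces; 9 have nonzero weight after conditioning:
  (Z=0, Y=4, X=0) weight 1/18
  (Z=0, Y=4, X=1) weight 1/18
  (Z=0, Y=4, X=2) weight 1/18
  (Z=1, Y=3, X=0) weight 1/36
  (Z=1, Y=3, X=1) weight 1/36
  (Z=1, Y=3, X=2) weight 1/36
  (Z=2, Y=2, X=0) weight 1/27
  (Z=2, Y=2, X=1) weight 1/27
  … 1 more
Group by Y:
  weight(Y=2) = 1/12
  weight(Y=3) = 1/12
  weight(Y=4) = 1/6
Total weight = 1/12 + 1/12 + 1/6 = 1/3
P(Y=2 | obs) = 1/12 / 1/3 = 1/4
P(Y=3 | obs) = 1/12 / 1/3 = 1/4
P(Y=4 | obs) = 1/6 / 1/3 = 1/2

P(Y = 2 | obs) = 1/4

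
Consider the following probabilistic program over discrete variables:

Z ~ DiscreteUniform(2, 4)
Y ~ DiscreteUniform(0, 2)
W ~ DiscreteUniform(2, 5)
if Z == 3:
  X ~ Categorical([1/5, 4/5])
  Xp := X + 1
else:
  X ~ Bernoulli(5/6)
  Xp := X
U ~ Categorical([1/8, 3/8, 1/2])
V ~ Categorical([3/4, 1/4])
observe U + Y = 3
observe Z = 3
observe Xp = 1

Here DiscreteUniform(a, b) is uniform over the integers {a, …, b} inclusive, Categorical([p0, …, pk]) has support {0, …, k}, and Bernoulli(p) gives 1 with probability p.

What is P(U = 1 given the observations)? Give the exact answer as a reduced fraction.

Enumerate traces; 16 have nonzero weight after conditioning:
  (Z=3, Y=1, W=2, X=0, U=2, V=0) weight 1/480
  (Z=3, Y=1, W=2, X=0, U=2, V=1) weight 1/1440
  (Z=3, Y=1, W=3, X=0, U=2, V=0) weight 1/480
  (Z=3, Y=1, W=3, X=0, U=2, V=1) weight 1/1440
  (Z=3, Y=1, W=4, X=0, U=2, V=0) weight 1/480
  (Z=3, Y=1, W=4, X=0, U=2, V=1) weight 1/1440
  (Z=3, Y=1, W=5, X=0, U=2, V=0) weight 1/480
  (Z=3, Y=1, W=5, X=0, U=2, V=1) weight 1/1440
  (Z=3, Y=2, W=2, X=0, U=1, V=0) weight 1/640
  … 7 more
Group by U:
  weight(U=1) = 1/120
  weight(U=2) = 1/90
Total weight = 1/120 + 1/90 = 7/360
P(U=1 | obs) = 1/120 / 7/360 = 3/7
P(U=2 | obs) = 1/90 / 7/360 = 4/7

P(U = 1 | obs) = 3/7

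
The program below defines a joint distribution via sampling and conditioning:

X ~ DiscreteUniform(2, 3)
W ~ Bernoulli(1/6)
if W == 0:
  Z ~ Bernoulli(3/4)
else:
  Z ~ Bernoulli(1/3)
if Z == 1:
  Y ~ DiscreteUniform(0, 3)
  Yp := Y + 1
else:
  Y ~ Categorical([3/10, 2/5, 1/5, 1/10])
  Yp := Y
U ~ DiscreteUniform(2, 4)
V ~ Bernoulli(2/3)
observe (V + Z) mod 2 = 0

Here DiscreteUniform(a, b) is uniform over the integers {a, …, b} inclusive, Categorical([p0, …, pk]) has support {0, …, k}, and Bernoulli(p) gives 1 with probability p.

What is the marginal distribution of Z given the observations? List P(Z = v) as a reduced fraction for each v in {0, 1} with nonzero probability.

Enumerate traces; 96 have nonzero weight after conditioning:
  (X=2, W=0, Z=0, Y=0, U=2, V=0) weight 1/288
  (X=2, W=0, Z=0, Y=0, U=3, V=0) weight 1/288
  (X=2, W=0, Z=0, Y=0, U=4, V=0) weight 1/288
  (X=2, W=0, Z=0, Y=1, U=2, V=0) weight 1/216
  (X=2, W=0, Z=0, Y=1, U=3, V=0) weight 1/216
  (X=2, W=0, Z=0, Y=1, U=4, V=0) weight 1/216
  (X=2, W=0, Z=0, Y=2, U=2, V=0) weight 1/432
  (X=2, W=0, Z=0, Y=2, U=3, V=0) weight 1/432
  (X=2, W=0, Z=1, Y=0, U=2, V=1) weight 5/288
  … 87 more
Group by Z:
  weight(Z=0) = 23/216
  weight(Z=1) = 49/108
Total weight = 23/216 + 49/108 = 121/216
P(Z=0 | obs) = 23/216 / 121/216 = 23/121
P(Z=1 | obs) = 49/108 / 121/216 = 98/121

P(Z=0) = 23/121, P(Z=1) = 98/121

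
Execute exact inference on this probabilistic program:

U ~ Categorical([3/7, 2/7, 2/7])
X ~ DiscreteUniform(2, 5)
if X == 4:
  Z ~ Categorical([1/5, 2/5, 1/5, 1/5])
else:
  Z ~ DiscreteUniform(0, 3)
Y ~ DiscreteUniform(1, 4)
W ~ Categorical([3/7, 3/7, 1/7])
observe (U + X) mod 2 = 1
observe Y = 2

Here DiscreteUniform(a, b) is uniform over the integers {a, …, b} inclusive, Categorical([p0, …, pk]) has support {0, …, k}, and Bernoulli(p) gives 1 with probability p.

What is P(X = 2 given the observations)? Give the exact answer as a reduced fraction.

Enumerate traces; 72 have nonzero weight after conditioning:
  (U=0, X=3, Z=0, Y=2, W=0) weight 9/3136
  (U=0, X=3, Z=0, Y=2, W=1) weight 9/3136
  (U=0, X=3, Z=0, Y=2, W=2) weight 3/3136
  (U=0, X=3, Z=1, Y=2, W=0) weight 9/3136
  (U=0, X=3, Z=1, Y=2, W=1) weight 9/3136
  (U=0, X=3, Z=1, Y=2, W=2) weight 3/3136
  (U=0, X=3, Z=2, Y=2, W=0) weight 9/3136
  (U=0, X=3, Z=2, Y=2, W=1) weight 9/3136
  (U=0, X=5, Z=0, Y=2, W=0) weight 9/3136
  (U=1, X=2, Z=0, Y=2, W=0) weight 3/1568
  … 62 more
Group by X:
  weight(X=2) = 1/56
  weight(X=3) = 5/112
  weight(X=4) = 1/56
  weight(X=5) = 5/112
Total weight = 1/56 + 5/112 + 1/56 + 5/112 = 1/8
P(X=2 | obs) = 1/56 / 1/8 = 1/7
P(X=3 | obs) = 5/112 / 1/8 = 5/14
P(X=4 | obs) = 1/56 / 1/8 = 1/7
P(X=5 | obs) = 5/112 / 1/8 = 5/14

P(X = 2 | obs) = 1/7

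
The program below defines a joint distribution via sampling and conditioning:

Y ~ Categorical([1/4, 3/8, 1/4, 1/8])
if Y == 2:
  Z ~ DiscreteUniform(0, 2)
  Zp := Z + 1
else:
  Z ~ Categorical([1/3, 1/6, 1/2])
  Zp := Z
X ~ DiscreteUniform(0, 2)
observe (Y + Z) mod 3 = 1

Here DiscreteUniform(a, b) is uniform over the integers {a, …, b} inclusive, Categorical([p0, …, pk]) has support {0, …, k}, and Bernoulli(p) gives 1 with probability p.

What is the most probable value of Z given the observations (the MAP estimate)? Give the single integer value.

argmax_v P(Z = v | obs) = 0

Enumerate traces; 12 have nonzero weight after conditioning:
  (Y=0, Z=1, X=0) weight 1/72
  (Y=0, Z=1, X=1) weight 1/72
  (Y=0, Z=1, X=2) weight 1/72
  (Y=1, Z=0, X=0) weight 1/24
  (Y=1, Z=0, X=1) weight 1/24
  (Y=1, Z=0, X=2) weight 1/24
  (Y=2, Z=2, X=0) weight 1/36
  (Y=2, Z=2, X=1) weight 1/36
  … 4 more
Group by Z:
  weight(Z=0) = 1/8
  weight(Z=1) = 1/16
  weight(Z=2) = 1/12
Total weight = 1/8 + 1/16 + 1/12 = 13/48
P(Z=0 | obs) = 1/8 / 13/48 = 6/13
P(Z=1 | obs) = 1/16 / 13/48 = 3/13
P(Z=2 | obs) = 1/12 / 13/48 = 4/13
argmax = 0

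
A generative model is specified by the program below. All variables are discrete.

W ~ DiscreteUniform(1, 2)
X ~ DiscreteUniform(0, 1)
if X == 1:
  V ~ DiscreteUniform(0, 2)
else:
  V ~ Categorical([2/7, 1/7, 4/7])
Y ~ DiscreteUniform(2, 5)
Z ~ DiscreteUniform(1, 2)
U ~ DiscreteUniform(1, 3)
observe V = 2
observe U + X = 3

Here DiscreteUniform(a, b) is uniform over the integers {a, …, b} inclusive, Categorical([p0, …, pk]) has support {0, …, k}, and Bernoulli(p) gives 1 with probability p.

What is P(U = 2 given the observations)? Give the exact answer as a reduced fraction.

Enumerate traces; 32 have nonzero weight after conditioning:
  (W=1, X=0, V=2, Y=2, Z=1, U=3) weight 1/168
  (W=1, X=0, V=2, Y=2, Z=2, U=3) weight 1/168
  (W=1, X=0, V=2, Y=3, Z=1, U=3) weight 1/168
  (W=1, X=0, V=2, Y=3, Z=2, U=3) weight 1/168
  (W=1, X=0, V=2, Y=4, Z=1, U=3) weight 1/168
  (W=1, X=0, V=2, Y=4, Z=2, U=3) weight 1/168
  (W=1, X=0, V=2, Y=5, Z=1, U=3) weight 1/168
  (W=1, X=0, V=2, Y=5, Z=2, U=3) weight 1/168
  (W=1, X=1, V=2, Y=2, Z=1, U=2) weight 1/288
  … 23 more
Group by U:
  weight(U=2) = 1/18
  weight(U=3) = 2/21
Total weight = 1/18 + 2/21 = 19/126
P(U=2 | obs) = 1/18 / 19/126 = 7/19
P(U=3 | obs) = 2/21 / 19/126 = 12/19

P(U = 2 | obs) = 7/19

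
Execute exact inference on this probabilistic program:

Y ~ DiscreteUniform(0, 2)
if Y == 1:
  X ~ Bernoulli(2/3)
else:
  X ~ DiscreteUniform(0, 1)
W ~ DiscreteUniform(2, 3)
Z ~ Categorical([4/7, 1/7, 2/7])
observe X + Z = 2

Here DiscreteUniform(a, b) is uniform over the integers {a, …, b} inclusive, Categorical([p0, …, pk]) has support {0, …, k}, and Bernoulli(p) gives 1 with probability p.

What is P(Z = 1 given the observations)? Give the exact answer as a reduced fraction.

P(Z = 1 | obs) = 5/13

Enumerate traces; 12 have nonzero weight after conditioning:
  (Y=0, X=0, W=2, Z=2) weight 1/42
  (Y=0, X=0, W=3, Z=2) weight 1/42
  (Y=0, X=1, W=2, Z=1) weight 1/84
  (Y=0, X=1, W=3, Z=1) weight 1/84
  (Y=1, X=0, W=2, Z=2) weight 1/63
  (Y=1, X=0, W=3, Z=2) weight 1/63
  (Y=1, X=1, W=2, Z=1) weight 1/63
  (Y=1, X=1, W=3, Z=1) weight 1/63
  … 4 more
Group by Z:
  weight(Z=1) = 5/63
  weight(Z=2) = 8/63
Total weight = 5/63 + 8/63 = 13/63
P(Z=1 | obs) = 5/63 / 13/63 = 5/13
P(Z=2 | obs) = 8/63 / 13/63 = 8/13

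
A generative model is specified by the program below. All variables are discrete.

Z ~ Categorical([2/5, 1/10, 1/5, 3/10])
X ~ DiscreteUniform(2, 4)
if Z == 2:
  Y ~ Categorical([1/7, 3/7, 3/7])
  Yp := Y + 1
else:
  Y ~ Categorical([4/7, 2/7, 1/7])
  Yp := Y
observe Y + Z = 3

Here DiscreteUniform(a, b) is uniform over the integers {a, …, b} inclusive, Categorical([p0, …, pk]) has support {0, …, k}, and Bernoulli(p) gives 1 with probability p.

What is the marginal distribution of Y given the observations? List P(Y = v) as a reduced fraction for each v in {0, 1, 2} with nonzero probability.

P(Y=0) = 12/19, P(Y=1) = 6/19, P(Y=2) = 1/19

Enumerate traces; 9 have nonzero weight after conditioning:
  (Z=1, X=2, Y=2) weight 1/210
  (Z=1, X=3, Y=2) weight 1/210
  (Z=1, X=4, Y=2) weight 1/210
  (Z=2, X=2, Y=1) weight 1/35
  (Z=2, X=3, Y=1) weight 1/35
  (Z=2, X=4, Y=1) weight 1/35
  (Z=3, X=2, Y=0) weight 2/35
  (Z=3, X=3, Y=0) weight 2/35
  … 1 more
Group by Y:
  weight(Y=0) = 6/35
  weight(Y=1) = 3/35
  weight(Y=2) = 1/70
Total weight = 6/35 + 3/35 + 1/70 = 19/70
P(Y=0 | obs) = 6/35 / 19/70 = 12/19
P(Y=1 | obs) = 3/35 / 19/70 = 6/19
P(Y=2 | obs) = 1/70 / 19/70 = 1/19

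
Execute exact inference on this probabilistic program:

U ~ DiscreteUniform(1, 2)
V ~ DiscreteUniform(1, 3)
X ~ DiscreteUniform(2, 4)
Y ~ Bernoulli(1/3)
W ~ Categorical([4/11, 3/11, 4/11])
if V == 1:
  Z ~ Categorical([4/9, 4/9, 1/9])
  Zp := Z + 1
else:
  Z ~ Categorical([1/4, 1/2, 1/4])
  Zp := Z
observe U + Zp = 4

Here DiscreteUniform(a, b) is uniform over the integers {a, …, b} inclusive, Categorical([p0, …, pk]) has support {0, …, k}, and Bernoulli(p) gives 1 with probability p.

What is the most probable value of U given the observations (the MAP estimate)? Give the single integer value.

argmax_v P(U = v | obs) = 2

Enumerate traces; 72 have nonzero weight after conditioning:
  (U=1, V=1, X=2, Y=0, W=0, Z=2) weight 4/2673
  (U=1, V=1, X=2, Y=0, W=1, Z=2) weight 1/891
  (U=1, V=1, X=2, Y=0, W=2, Z=2) weight 4/2673
  (U=1, V=1, X=2, Y=1, W=0, Z=2) weight 2/2673
  (U=1, V=1, X=2, Y=1, W=1, Z=2) weight 1/1782
  (U=1, V=1, X=2, Y=1, W=2, Z=2) weight 2/2673
  (U=1, V=1, X=3, Y=0, W=0, Z=2) weight 4/2673
  (U=1, V=1, X=3, Y=0, W=1, Z=2) weight 1/891
  (U=2, V=1, X=2, Y=0, W=0, Z=1) weight 16/2673
  … 63 more
Group by U:
  weight(U=1) = 1/54
  weight(U=2) = 17/108
Total weight = 1/54 + 17/108 = 19/108
P(U=1 | obs) = 1/54 / 19/108 = 2/19
P(U=2 | obs) = 17/108 / 19/108 = 17/19
argmax = 2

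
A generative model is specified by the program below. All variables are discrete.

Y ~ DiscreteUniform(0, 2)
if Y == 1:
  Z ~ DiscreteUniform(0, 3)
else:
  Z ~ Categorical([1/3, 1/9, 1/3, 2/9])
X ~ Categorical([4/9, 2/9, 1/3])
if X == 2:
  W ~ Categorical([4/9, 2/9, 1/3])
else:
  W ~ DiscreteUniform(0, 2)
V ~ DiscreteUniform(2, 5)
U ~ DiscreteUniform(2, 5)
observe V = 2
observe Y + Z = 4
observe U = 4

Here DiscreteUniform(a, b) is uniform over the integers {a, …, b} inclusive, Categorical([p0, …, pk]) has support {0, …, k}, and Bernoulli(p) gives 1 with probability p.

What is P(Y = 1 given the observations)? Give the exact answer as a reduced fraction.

P(Y = 1 | obs) = 3/7

Enumerate traces; 18 have nonzero weight after conditioning:
  (Y=1, Z=3, X=0, W=0, V=2, U=4) weight 1/1296
  (Y=1, Z=3, X=0, W=1, V=2, U=4) weight 1/1296
  (Y=1, Z=3, X=0, W=2, V=2, U=4) weight 1/1296
  (Y=1, Z=3, X=1, W=0, V=2, U=4) weight 1/2592
  (Y=1, Z=3, X=1, W=1, V=2, U=4) weight 1/2592
  (Y=1, Z=3, X=1, W=2, V=2, U=4) weight 1/2592
  (Y=1, Z=3, X=2, W=0, V=2, U=4) weight 1/1296
  (Y=1, Z=3, X=2, W=1, V=2, U=4) weight 1/2592
  (Y=2, Z=2, X=0, W=0, V=2, U=4) weight 1/972
  … 9 more
Group by Y:
  weight(Y=1) = 1/192
  weight(Y=2) = 1/144
Total weight = 1/192 + 1/144 = 7/576
P(Y=1 | obs) = 1/192 / 7/576 = 3/7
P(Y=2 | obs) = 1/144 / 7/576 = 4/7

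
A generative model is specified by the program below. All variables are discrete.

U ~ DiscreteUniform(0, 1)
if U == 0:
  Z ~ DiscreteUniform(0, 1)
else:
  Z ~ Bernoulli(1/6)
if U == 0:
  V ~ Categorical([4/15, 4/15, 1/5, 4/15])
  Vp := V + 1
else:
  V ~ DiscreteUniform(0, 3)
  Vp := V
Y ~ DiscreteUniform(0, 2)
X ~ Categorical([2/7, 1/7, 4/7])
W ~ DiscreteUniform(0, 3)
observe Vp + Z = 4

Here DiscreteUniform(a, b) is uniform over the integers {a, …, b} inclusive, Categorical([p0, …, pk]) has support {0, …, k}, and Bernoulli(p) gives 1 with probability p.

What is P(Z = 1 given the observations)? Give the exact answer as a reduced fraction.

Enumerate traces; 108 have nonzero weight after conditioning:
  (U=0, Z=0, V=3, Y=0, X=0, W=0) weight 1/630
  (U=0, Z=0, V=3, Y=0, X=0, W=1) weight 1/630
  (U=0, Z=0, V=3, Y=0, X=0, W=2) weight 1/630
  (U=0, Z=0, V=3, Y=0, X=0, W=3) weight 1/630
  (U=0, Z=0, V=3, Y=0, X=1, W=0) weight 1/1260
  (U=0, Z=0, V=3, Y=0, X=1, W=1) weight 1/1260
  (U=0, Z=0, V=3, Y=0, X=1, W=2) weight 1/1260
  (U=0, Z=0, V=3, Y=0, X=1, W=3) weight 1/1260
  (U=0, Z=1, V=2, Y=0, X=0, W=0) weight 1/840
  … 99 more
Group by Z:
  weight(Z=0) = 1/15
  weight(Z=1) = 17/240
Total weight = 1/15 + 17/240 = 11/80
P(Z=0 | obs) = 1/15 / 11/80 = 16/33
P(Z=1 | obs) = 17/240 / 11/80 = 17/33

P(Z = 1 | obs) = 17/33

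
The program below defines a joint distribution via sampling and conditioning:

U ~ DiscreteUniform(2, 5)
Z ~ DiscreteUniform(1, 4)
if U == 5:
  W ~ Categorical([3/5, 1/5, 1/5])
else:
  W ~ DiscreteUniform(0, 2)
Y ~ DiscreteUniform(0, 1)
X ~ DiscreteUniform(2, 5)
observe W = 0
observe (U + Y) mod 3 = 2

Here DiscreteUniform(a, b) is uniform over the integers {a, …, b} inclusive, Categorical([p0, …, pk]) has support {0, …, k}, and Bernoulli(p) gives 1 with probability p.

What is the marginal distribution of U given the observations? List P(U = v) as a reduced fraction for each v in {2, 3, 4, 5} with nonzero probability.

Enumerate traces; 48 have nonzero weight after conditioning:
  (U=2, Z=1, W=0, Y=0, X=2) weight 1/384
  (U=2, Z=1, W=0, Y=0, X=3) weight 1/384
  (U=2, Z=1, W=0, Y=0, X=4) weight 1/384
  (U=2, Z=1, W=0, Y=0, X=5) weight 1/384
  (U=2, Z=2, W=0, Y=0, X=2) weight 1/384
  (U=2, Z=2, W=0, Y=0, X=3) weight 1/384
  (U=2, Z=2, W=0, Y=0, X=4) weight 1/384
  (U=2, Z=2, W=0, Y=0, X=5) weight 1/384
  (U=4, Z=1, W=0, Y=1, X=2) weight 1/384
  (U=5, Z=1, W=0, Y=0, X=2) weight 3/640
  … 38 more
Group by U:
  weight(U=2) = 1/24
  weight(U=4) = 1/24
  weight(U=5) = 3/40
Total weight = 1/24 + 1/24 + 3/40 = 19/120
P(U=2 | obs) = 1/24 / 19/120 = 5/19
P(U=4 | obs) = 1/24 / 19/120 = 5/19
P(U=5 | obs) = 3/40 / 19/120 = 9/19

P(U=2) = 5/19, P(U=4) = 5/19, P(U=5) = 9/19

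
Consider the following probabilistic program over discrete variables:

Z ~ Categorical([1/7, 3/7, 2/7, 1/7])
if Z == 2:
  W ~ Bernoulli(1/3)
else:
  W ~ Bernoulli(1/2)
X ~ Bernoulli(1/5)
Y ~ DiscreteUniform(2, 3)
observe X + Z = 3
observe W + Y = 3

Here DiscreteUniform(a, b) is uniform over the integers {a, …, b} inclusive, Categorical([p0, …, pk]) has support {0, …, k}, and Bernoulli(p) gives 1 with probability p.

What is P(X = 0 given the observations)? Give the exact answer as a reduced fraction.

Enumerate traces; 4 have nonzero weight after conditioning:
  (Z=2, W=0, X=1, Y=3) weight 2/105
  (Z=2, W=1, X=1, Y=2) weight 1/105
  (Z=3, W=0, X=0, Y=3) weight 1/35
  (Z=3, W=1, X=0, Y=2) weight 1/35
Group by X:
  weight(X=0) = 2/35
  weight(X=1) = 1/35
Total weight = 2/35 + 1/35 = 3/35
P(X=0 | obs) = 2/35 / 3/35 = 2/3
P(X=1 | obs) = 1/35 / 3/35 = 1/3

P(X = 0 | obs) = 2/3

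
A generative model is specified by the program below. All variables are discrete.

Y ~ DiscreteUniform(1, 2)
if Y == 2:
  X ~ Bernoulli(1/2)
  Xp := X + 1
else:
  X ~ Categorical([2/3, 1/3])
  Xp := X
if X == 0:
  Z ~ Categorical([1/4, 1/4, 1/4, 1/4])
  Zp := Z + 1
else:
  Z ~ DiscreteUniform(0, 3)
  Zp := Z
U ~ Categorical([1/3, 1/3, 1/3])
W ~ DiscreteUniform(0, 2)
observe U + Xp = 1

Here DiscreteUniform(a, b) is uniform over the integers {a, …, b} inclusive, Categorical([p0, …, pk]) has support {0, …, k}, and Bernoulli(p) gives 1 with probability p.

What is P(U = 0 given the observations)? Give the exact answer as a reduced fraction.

P(U = 0 | obs) = 5/9

Enumerate traces; 36 have nonzero weight after conditioning:
  (Y=1, X=0, Z=0, U=1, W=0) weight 1/108
  (Y=1, X=0, Z=0, U=1, W=1) weight 1/108
  (Y=1, X=0, Z=0, U=1, W=2) weight 1/108
  (Y=1, X=0, Z=1, U=1, W=0) weight 1/108
  (Y=1, X=0, Z=1, U=1, W=1) weight 1/108
  (Y=1, X=0, Z=1, U=1, W=2) weight 1/108
  (Y=1, X=0, Z=2, U=1, W=0) weight 1/108
  (Y=1, X=0, Z=2, U=1, W=1) weight 1/108
  (Y=1, X=1, Z=0, U=0, W=0) weight 1/216
  … 27 more
Group by U:
  weight(U=0) = 5/36
  weight(U=1) = 1/9
Total weight = 5/36 + 1/9 = 1/4
P(U=0 | obs) = 5/36 / 1/4 = 5/9
P(U=1 | obs) = 1/9 / 1/4 = 4/9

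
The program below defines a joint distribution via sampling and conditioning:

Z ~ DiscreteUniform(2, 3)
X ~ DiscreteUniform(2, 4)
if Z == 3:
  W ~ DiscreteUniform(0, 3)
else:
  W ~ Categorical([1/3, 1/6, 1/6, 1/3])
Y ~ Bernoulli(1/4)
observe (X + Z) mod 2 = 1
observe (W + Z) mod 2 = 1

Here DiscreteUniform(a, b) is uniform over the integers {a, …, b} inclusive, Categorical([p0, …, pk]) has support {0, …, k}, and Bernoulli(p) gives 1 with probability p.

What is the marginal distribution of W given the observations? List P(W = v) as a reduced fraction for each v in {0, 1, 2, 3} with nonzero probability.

Enumerate traces; 12 have nonzero weight after conditioning:
  (Z=2, X=3, W=1, Y=0) weight 1/48
  (Z=2, X=3, W=1, Y=1) weight 1/144
  (Z=2, X=3, W=3, Y=0) weight 1/24
  (Z=2, X=3, W=3, Y=1) weight 1/72
  (Z=3, X=2, W=0, Y=0) weight 1/32
  (Z=3, X=2, W=0, Y=1) weight 1/96
  (Z=3, X=2, W=2, Y=0) weight 1/32
  (Z=3, X=2, W=2, Y=1) weight 1/96
  … 4 more
Group by W:
  weight(W=0) = 1/12
  weight(W=1) = 1/36
  weight(W=2) = 1/12
  weight(W=3) = 1/18
Total weight = 1/12 + 1/36 + 1/12 + 1/18 = 1/4
P(W=0 | obs) = 1/12 / 1/4 = 1/3
P(W=1 | obs) = 1/36 / 1/4 = 1/9
P(W=2 | obs) = 1/12 / 1/4 = 1/3
P(W=3 | obs) = 1/18 / 1/4 = 2/9

P(W=0) = 1/3, P(W=1) = 1/9, P(W=2) = 1/3, P(W=3) = 2/9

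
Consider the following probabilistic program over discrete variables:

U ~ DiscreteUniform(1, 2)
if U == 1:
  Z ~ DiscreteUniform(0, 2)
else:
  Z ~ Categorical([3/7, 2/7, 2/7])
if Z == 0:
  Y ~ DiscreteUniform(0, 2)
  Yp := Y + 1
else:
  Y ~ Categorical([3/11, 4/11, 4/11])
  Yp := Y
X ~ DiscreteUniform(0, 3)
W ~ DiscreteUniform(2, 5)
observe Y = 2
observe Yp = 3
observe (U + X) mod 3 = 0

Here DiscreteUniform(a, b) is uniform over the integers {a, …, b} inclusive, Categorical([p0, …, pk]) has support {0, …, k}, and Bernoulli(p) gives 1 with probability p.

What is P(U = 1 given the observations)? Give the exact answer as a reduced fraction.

Enumerate traces; 8 have nonzero weight after conditioning:
  (U=1, Z=0, Y=2, X=2, W=2) weight 1/288
  (U=1, Z=0, Y=2, X=2, W=3) weight 1/288
  (U=1, Z=0, Y=2, X=2, W=4) weight 1/288
  (U=1, Z=0, Y=2, X=2, W=5) weight 1/288
  (U=2, Z=0, Y=2, X=1, W=2) weight 1/224
  (U=2, Z=0, Y=2, X=1, W=3) weight 1/224
  (U=2, Z=0, Y=2, X=1, W=4) weight 1/224
  (U=2, Z=0, Y=2, X=1, W=5) weight 1/224
Group by U:
  weight(U=1) = 1/72
  weight(U=2) = 1/56
Total weight = 1/72 + 1/56 = 2/63
P(U=1 | obs) = 1/72 / 2/63 = 7/16
P(U=2 | obs) = 1/56 / 2/63 = 9/16

P(U = 1 | obs) = 7/16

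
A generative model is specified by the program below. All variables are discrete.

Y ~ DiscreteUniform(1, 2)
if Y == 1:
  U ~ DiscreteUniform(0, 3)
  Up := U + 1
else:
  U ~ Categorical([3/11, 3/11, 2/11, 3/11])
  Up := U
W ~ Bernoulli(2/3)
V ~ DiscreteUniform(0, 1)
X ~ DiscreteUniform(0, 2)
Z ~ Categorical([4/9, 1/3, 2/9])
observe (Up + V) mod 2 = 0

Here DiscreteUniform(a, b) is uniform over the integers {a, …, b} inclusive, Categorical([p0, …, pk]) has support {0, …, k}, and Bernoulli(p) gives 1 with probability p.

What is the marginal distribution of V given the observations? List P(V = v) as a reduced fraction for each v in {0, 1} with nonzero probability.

Enumerate traces; 144 have nonzero weight after conditioning:
  (Y=1, U=0, W=0, V=1, X=0, Z=0) weight 1/324
  (Y=1, U=0, W=0, V=1, X=0, Z=1) weight 1/432
  (Y=1, U=0, W=0, V=1, X=0, Z=2) weight 1/648
  (Y=1, U=0, W=0, V=1, X=1, Z=0) weight 1/324
  (Y=1, U=0, W=0, V=1, X=1, Z=1) weight 1/432
  (Y=1, U=0, W=0, V=1, X=1, Z=2) weight 1/648
  (Y=1, U=0, W=0, V=1, X=2, Z=0) weight 1/324
  (Y=1, U=0, W=0, V=1, X=2, Z=1) weight 1/432
  (Y=1, U=1, W=0, V=0, X=0, Z=0) weight 1/324
  … 135 more
Group by V:
  weight(V=0) = 21/88
  weight(V=1) = 23/88
Total weight = 21/88 + 23/88 = 1/2
P(V=0 | obs) = 21/88 / 1/2 = 21/44
P(V=1 | obs) = 23/88 / 1/2 = 23/44

P(V=0) = 21/44, P(V=1) = 23/44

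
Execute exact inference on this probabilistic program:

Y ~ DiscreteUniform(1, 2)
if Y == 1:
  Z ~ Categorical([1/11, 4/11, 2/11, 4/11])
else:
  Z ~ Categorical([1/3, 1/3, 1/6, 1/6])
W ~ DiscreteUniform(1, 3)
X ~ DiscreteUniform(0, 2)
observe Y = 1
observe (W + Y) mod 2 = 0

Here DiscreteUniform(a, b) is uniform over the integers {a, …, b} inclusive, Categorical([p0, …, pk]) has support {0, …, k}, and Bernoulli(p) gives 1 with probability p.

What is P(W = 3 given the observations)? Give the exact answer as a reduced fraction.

Enumerate traces; 24 have nonzero weight after conditioning:
  (Y=1, Z=0, W=1, X=0) weight 1/198
  (Y=1, Z=0, W=1, X=1) weight 1/198
  (Y=1, Z=0, W=1, X=2) weight 1/198
  (Y=1, Z=0, W=3, X=0) weight 1/198
  (Y=1, Z=0, W=3, X=1) weight 1/198
  (Y=1, Z=0, W=3, X=2) weight 1/198
  (Y=1, Z=1, W=1, X=0) weight 2/99
  (Y=1, Z=1, W=1, X=1) weight 2/99
  … 16 more
Group by W:
  weight(W=1) = 1/6
  weight(W=3) = 1/6
Total weight = 1/6 + 1/6 = 1/3
P(W=1 | obs) = 1/6 / 1/3 = 1/2
P(W=3 | obs) = 1/6 / 1/3 = 1/2

P(W = 3 | obs) = 1/2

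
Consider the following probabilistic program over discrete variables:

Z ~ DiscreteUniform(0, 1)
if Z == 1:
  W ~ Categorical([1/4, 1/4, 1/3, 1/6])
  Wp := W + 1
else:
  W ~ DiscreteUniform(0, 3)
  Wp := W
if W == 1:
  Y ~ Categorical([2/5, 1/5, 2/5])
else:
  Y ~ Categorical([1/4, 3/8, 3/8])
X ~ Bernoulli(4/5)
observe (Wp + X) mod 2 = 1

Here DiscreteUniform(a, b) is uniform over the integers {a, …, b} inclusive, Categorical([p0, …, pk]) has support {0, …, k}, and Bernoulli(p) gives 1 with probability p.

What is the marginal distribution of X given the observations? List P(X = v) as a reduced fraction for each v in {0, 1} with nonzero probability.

P(X=0) = 13/57, P(X=1) = 44/57

Enumerate traces; 24 have nonzero weight after conditioning:
  (Z=0, W=0, Y=0, X=1) weight 1/40
  (Z=0, W=0, Y=1, X=1) weight 3/80
  (Z=0, W=0, Y=2, X=1) weight 3/80
  (Z=0, W=1, Y=0, X=0) weight 1/100
  (Z=0, W=1, Y=1, X=0) weight 1/200
  (Z=0, W=1, Y=2, X=0) weight 1/100
  (Z=0, W=2, Y=0, X=1) weight 1/40
  (Z=0, W=2, Y=1, X=1) weight 3/80
  … 16 more
Group by X:
  weight(X=0) = 13/120
  weight(X=1) = 11/30
Total weight = 13/120 + 11/30 = 19/40
P(X=0 | obs) = 13/120 / 19/40 = 13/57
P(X=1 | obs) = 11/30 / 19/40 = 44/57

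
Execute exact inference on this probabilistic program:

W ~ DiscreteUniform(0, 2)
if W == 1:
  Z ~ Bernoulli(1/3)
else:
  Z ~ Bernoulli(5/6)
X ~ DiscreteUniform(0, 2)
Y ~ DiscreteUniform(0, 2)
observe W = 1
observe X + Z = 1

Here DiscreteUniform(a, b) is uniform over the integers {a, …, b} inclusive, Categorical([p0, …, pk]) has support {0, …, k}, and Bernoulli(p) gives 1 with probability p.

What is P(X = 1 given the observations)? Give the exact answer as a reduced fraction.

Enumerate traces; 6 have nonzero weight after conditioning:
  (W=1, Z=0, X=1, Y=0) weight 2/81
  (W=1, Z=0, X=1, Y=1) weight 2/81
  (W=1, Z=0, X=1, Y=2) weight 2/81
  (W=1, Z=1, X=0, Y=0) weight 1/81
  (W=1, Z=1, X=0, Y=1) weight 1/81
  (W=1, Z=1, X=0, Y=2) weight 1/81
Group by X:
  weight(X=0) = 1/27
  weight(X=1) = 2/27
Total weight = 1/27 + 2/27 = 1/9
P(X=0 | obs) = 1/27 / 1/9 = 1/3
P(X=1 | obs) = 2/27 / 1/9 = 2/3

P(X = 1 | obs) = 2/3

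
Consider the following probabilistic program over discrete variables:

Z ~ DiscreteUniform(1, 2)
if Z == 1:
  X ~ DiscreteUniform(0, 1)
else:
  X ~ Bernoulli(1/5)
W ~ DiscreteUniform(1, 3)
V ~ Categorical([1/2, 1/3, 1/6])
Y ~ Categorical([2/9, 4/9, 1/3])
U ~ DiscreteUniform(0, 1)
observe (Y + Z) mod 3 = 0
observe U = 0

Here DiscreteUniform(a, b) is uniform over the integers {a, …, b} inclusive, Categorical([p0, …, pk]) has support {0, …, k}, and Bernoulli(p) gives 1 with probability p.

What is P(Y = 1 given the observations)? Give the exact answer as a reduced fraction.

P(Y = 1 | obs) = 4/7

Enumerate traces; 36 have nonzero weight after conditioning:
  (Z=1, X=0, W=1, V=0, Y=2, U=0) weight 1/144
  (Z=1, X=0, W=1, V=1, Y=2, U=0) weight 1/216
  (Z=1, X=0, W=1, V=2, Y=2, U=0) weight 1/432
  (Z=1, X=0, W=2, V=0, Y=2, U=0) weight 1/144
  (Z=1, X=0, W=2, V=1, Y=2, U=0) weight 1/216
  (Z=1, X=0, W=2, V=2, Y=2, U=0) weight 1/432
  (Z=1, X=0, W=3, V=0, Y=2, U=0) weight 1/144
  (Z=1, X=0, W=3, V=1, Y=2, U=0) weight 1/216
  (Z=2, X=0, W=1, V=0, Y=1, U=0) weight 2/135
  … 27 more
Group by Y:
  weight(Y=1) = 1/9
  weight(Y=2) = 1/12
Total weight = 1/9 + 1/12 = 7/36
P(Y=1 | obs) = 1/9 / 7/36 = 4/7
P(Y=2 | obs) = 1/12 / 7/36 = 3/7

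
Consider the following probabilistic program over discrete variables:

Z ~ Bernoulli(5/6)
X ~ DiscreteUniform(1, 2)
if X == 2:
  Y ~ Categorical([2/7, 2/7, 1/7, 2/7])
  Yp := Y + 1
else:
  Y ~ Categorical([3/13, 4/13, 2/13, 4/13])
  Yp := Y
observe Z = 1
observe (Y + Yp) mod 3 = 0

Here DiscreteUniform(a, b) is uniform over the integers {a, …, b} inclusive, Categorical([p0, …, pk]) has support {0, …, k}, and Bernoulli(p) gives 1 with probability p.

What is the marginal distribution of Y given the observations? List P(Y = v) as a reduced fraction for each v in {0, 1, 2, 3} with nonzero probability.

Enumerate traces; 3 have nonzero weight after conditioning:
  (Z=1, X=1, Y=0) weight 5/52
  (Z=1, X=1, Y=3) weight 5/39
  (Z=1, X=2, Y=1) weight 5/42
Group by Y:
  weight(Y=0) = 5/52
  weight(Y=1) = 5/42
  weight(Y=3) = 5/39
Total weight = 5/52 + 5/42 + 5/39 = 125/364
P(Y=0 | obs) = 5/52 / 125/364 = 7/25
P(Y=1 | obs) = 5/42 / 125/364 = 26/75
P(Y=3 | obs) = 5/39 / 125/364 = 28/75

P(Y=0) = 7/25, P(Y=1) = 26/75, P(Y=3) = 28/75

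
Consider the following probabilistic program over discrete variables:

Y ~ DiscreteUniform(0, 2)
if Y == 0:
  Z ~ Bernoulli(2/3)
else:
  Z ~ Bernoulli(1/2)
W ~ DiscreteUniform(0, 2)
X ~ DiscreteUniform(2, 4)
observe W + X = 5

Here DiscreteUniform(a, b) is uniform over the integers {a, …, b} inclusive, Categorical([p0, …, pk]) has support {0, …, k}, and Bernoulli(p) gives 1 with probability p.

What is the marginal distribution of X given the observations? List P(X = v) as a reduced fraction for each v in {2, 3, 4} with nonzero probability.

P(X=3) = 1/2, P(X=4) = 1/2

Enumerate traces; 12 have nonzero weight after conditioning:
  (Y=0, Z=0, W=1, X=4) weight 1/81
  (Y=0, Z=0, W=2, X=3) weight 1/81
  (Y=0, Z=1, W=1, X=4) weight 2/81
  (Y=0, Z=1, W=2, X=3) weight 2/81
  (Y=1, Z=0, W=1, X=4) weight 1/54
  (Y=1, Z=0, W=2, X=3) weight 1/54
  (Y=1, Z=1, W=1, X=4) weight 1/54
  (Y=1, Z=1, W=2, X=3) weight 1/54
  … 4 more
Group by X:
  weight(X=3) = 1/9
  weight(X=4) = 1/9
Total weight = 1/9 + 1/9 = 2/9
P(X=3 | obs) = 1/9 / 2/9 = 1/2
P(X=4 | obs) = 1/9 / 2/9 = 1/2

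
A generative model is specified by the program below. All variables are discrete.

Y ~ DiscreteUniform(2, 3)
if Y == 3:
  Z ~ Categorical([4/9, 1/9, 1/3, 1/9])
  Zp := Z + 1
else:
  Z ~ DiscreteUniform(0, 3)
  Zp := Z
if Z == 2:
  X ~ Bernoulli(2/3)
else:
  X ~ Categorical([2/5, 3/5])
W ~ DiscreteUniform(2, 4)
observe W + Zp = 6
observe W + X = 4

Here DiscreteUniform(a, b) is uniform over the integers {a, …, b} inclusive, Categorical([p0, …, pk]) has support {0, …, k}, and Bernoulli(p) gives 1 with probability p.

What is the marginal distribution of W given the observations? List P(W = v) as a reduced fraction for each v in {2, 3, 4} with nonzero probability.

Enumerate traces; 4 have nonzero weight after conditioning:
  (Y=2, Z=2, X=0, W=4) weight 1/72
  (Y=2, Z=3, X=1, W=3) weight 1/40
  (Y=3, Z=1, X=0, W=4) weight 1/135
  (Y=3, Z=2, X=1, W=3) weight 1/27
Group by W:
  weight(W=3) = 67/1080
  weight(W=4) = 23/1080
Total weight = 67/1080 + 23/1080 = 1/12
P(W=3 | obs) = 67/1080 / 1/12 = 67/90
P(W=4 | obs) = 23/1080 / 1/12 = 23/90

P(W=3) = 67/90, P(W=4) = 23/90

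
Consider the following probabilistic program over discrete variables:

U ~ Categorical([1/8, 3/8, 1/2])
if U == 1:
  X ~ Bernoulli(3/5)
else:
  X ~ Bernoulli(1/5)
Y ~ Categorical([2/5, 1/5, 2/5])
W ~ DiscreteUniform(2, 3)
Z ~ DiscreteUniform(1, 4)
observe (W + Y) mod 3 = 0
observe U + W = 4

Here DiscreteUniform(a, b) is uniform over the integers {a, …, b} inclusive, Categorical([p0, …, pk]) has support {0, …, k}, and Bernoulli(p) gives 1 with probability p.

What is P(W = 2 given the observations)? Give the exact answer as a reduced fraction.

P(W = 2 | obs) = 2/5

Enumerate traces; 16 have nonzero weight after conditioning:
  (U=1, X=0, Y=0, W=3, Z=1) weight 3/400
  (U=1, X=0, Y=0, W=3, Z=2) weight 3/400
  (U=1, X=0, Y=0, W=3, Z=3) weight 3/400
  (U=1, X=0, Y=0, W=3, Z=4) weight 3/400
  (U=1, X=1, Y=0, W=3, Z=1) weight 9/800
  (U=1, X=1, Y=0, W=3, Z=2) weight 9/800
  (U=1, X=1, Y=0, W=3, Z=3) weight 9/800
  (U=1, X=1, Y=0, W=3, Z=4) weight 9/800
  (U=2, X=0, Y=1, W=2, Z=1) weight 1/100
  … 7 more
Group by W:
  weight(W=2) = 1/20
  weight(W=3) = 3/40
Total weight = 1/20 + 3/40 = 1/8
P(W=2 | obs) = 1/20 / 1/8 = 2/5
P(W=3 | obs) = 3/40 / 1/8 = 3/5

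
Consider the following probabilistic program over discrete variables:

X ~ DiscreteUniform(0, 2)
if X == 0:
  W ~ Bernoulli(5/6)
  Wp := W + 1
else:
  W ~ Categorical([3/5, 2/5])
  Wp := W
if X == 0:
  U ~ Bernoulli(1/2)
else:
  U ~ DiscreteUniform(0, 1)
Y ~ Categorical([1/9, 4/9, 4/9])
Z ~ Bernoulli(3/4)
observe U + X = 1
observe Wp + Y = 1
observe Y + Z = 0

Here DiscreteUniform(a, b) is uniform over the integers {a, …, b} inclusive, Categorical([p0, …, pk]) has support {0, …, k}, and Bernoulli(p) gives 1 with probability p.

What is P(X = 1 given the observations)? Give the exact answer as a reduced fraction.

Enumerate traces; 2 have nonzero weight after conditioning:
  (X=0, W=0, U=1, Y=0, Z=0) weight 1/1296
  (X=1, W=1, U=0, Y=0, Z=0) weight 1/540
Group by X:
  weight(X=0) = 1/1296
  weight(X=1) = 1/540
Total weight = 1/1296 + 1/540 = 17/6480
P(X=0 | obs) = 1/1296 / 17/6480 = 5/17
P(X=1 | obs) = 1/540 / 17/6480 = 12/17

P(X = 1 | obs) = 12/17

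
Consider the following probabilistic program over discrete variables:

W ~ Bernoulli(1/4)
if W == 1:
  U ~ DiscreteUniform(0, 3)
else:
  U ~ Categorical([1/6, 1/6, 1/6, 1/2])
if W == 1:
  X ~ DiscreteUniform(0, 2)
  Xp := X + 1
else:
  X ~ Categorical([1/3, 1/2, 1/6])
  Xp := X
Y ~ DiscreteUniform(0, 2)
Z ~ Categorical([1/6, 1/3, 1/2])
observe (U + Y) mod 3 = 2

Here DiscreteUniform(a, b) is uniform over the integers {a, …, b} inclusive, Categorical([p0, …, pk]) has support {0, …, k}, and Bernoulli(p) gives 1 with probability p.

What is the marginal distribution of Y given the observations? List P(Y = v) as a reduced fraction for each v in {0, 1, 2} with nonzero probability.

P(Y=0) = 3/16, P(Y=1) = 3/16, P(Y=2) = 5/8

Enumerate traces; 72 have nonzero weight after conditioning:
  (W=0, U=0, X=0, Y=2, Z=0) weight 1/432
  (W=0, U=0, X=0, Y=2, Z=1) weight 1/216
  (W=0, U=0, X=0, Y=2, Z=2) weight 1/144
  (W=0, U=0, X=1, Y=2, Z=0) weight 1/288
  (W=0, U=0, X=1, Y=2, Z=1) weight 1/144
  (W=0, U=0, X=1, Y=2, Z=2) weight 1/96
  (W=0, U=0, X=2, Y=2, Z=0) weight 1/864
  (W=0, U=0, X=2, Y=2, Z=1) weight 1/432
  (W=0, U=1, X=0, Y=1, Z=0) weight 1/432
  (W=0, U=2, X=0, Y=0, Z=0) weight 1/432
  … 62 more
Group by Y:
  weight(Y=0) = 1/16
  weight(Y=1) = 1/16
  weight(Y=2) = 5/24
Total weight = 1/16 + 1/16 + 5/24 = 1/3
P(Y=0 | obs) = 1/16 / 1/3 = 3/16
P(Y=1 | obs) = 1/16 / 1/3 = 3/16
P(Y=2 | obs) = 5/24 / 1/3 = 5/8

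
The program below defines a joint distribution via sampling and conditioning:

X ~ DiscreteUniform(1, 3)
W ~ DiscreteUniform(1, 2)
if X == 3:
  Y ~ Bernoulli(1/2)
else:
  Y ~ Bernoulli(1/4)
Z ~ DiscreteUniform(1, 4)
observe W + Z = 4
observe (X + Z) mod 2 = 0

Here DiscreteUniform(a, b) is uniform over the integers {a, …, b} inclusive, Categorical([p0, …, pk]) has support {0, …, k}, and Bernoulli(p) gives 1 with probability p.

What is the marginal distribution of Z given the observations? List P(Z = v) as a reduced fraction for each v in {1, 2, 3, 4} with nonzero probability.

P(Z=2) = 1/3, P(Z=3) = 2/3

Enumerate traces; 6 have nonzero weight after conditioning:
  (X=1, W=1, Y=0, Z=3) weight 1/32
  (X=1, W=1, Y=1, Z=3) weight 1/96
  (X=2, W=2, Y=0, Z=2) weight 1/32
  (X=2, W=2, Y=1, Z=2) weight 1/96
  (X=3, W=1, Y=0, Z=3) weight 1/48
  (X=3, W=1, Y=1, Z=3) weight 1/48
Group by Z:
  weight(Z=2) = 1/24
  weight(Z=3) = 1/12
Total weight = 1/24 + 1/12 = 1/8
P(Z=2 | obs) = 1/24 / 1/8 = 1/3
P(Z=3 | obs) = 1/12 / 1/8 = 2/3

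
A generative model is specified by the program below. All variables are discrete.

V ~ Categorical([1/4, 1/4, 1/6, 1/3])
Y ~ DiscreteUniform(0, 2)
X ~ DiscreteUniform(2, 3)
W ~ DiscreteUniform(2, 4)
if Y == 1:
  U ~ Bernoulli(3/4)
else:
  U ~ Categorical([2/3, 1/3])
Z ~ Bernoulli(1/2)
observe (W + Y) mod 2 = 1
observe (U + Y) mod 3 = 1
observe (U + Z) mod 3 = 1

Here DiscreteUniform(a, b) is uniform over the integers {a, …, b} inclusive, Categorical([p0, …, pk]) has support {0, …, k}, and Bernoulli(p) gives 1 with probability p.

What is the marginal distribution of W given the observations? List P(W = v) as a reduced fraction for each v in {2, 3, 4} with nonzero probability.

Enumerate traces; 24 have nonzero weight after conditioning:
  (V=0, Y=0, X=2, W=3, U=1, Z=0) weight 1/432
  (V=0, Y=0, X=3, W=3, U=1, Z=0) weight 1/432
  (V=0, Y=1, X=2, W=2, U=0, Z=1) weight 1/576
  (V=0, Y=1, X=2, W=4, U=0, Z=1) weight 1/576
  (V=0, Y=1, X=3, W=2, U=0, Z=1) weight 1/576
  (V=0, Y=1, X=3, W=4, U=0, Z=1) weight 1/576
  (V=1, Y=0, X=2, W=3, U=1, Z=0) weight 1/432
  (V=1, Y=0, X=3, W=3, U=1, Z=0) weight 1/432
  … 16 more
Group by W:
  weight(W=2) = 1/72
  weight(W=3) = 1/54
  weight(W=4) = 1/72
Total weight = 1/72 + 1/54 + 1/72 = 5/108
P(W=2 | obs) = 1/72 / 5/108 = 3/10
P(W=3 | obs) = 1/54 / 5/108 = 2/5
P(W=4 | obs) = 1/72 / 5/108 = 3/10

P(W=2) = 3/10, P(W=3) = 2/5, P(W=4) = 3/10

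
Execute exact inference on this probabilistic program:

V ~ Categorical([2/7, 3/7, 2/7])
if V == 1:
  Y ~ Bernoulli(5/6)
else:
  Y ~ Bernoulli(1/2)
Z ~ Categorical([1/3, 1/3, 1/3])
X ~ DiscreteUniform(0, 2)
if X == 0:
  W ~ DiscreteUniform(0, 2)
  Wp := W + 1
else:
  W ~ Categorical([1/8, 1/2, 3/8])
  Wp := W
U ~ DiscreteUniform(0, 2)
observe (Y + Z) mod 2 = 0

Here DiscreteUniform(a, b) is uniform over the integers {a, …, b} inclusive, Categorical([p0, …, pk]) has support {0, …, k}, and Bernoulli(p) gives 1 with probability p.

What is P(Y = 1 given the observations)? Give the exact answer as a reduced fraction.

P(Y = 1 | obs) = 9/19

Enumerate traces; 243 have nonzero weight after conditioning:
  (V=0, Y=0, Z=0, X=0, W=0, U=0) weight 1/567
  (V=0, Y=0, Z=0, X=0, W=0, U=1) weight 1/567
  (V=0, Y=0, Z=0, X=0, W=0, U=2) weight 1/567
  (V=0, Y=0, Z=0, X=0, W=1, U=0) weight 1/567
  (V=0, Y=0, Z=0, X=0, W=1, U=1) weight 1/567
  (V=0, Y=0, Z=0, X=0, W=1, U=2) weight 1/567
  (V=0, Y=0, Z=0, X=0, W=2, U=0) weight 1/567
  (V=0, Y=0, Z=0, X=0, W=2, U=1) weight 1/567
  (V=0, Y=1, Z=1, X=0, W=0, U=0) weight 1/567
  … 234 more
Group by Y:
  weight(Y=0) = 5/21
  weight(Y=1) = 3/14
Total weight = 5/21 + 3/14 = 19/42
P(Y=0 | obs) = 5/21 / 19/42 = 10/19
P(Y=1 | obs) = 3/14 / 19/42 = 9/19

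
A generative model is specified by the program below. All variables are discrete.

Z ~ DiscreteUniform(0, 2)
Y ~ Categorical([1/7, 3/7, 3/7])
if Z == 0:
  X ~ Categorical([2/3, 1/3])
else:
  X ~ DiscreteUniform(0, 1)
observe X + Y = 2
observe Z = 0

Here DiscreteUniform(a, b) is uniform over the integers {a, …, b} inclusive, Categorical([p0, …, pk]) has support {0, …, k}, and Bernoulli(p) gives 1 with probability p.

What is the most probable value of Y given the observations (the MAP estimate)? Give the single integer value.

Enumerate traces; 2 have nonzero weight after conditioning:
  (Z=0, Y=1, X=1) weight 1/21
  (Z=0, Y=2, X=0) weight 2/21
Group by Y:
  weight(Y=1) = 1/21
  weight(Y=2) = 2/21
Total weight = 1/21 + 2/21 = 1/7
P(Y=1 | obs) = 1/21 / 1/7 = 1/3
P(Y=2 | obs) = 2/21 / 1/7 = 2/3
argmax = 2

argmax_v P(Y = v | obs) = 2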